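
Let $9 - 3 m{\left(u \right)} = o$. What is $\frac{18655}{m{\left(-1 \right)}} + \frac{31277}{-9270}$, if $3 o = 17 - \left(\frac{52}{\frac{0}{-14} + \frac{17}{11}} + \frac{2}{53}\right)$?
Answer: $\frac{1139083991}{296640} \approx 3840.0$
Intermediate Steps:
$o = - \frac{5011}{901}$ ($o = \frac{17 - \left(\frac{52}{\frac{0}{-14} + \frac{17}{11}} + \frac{2}{53}\right)}{3} = \frac{17 - \left(\frac{52}{0 \left(- \frac{1}{14}\right) + 17 \cdot \frac{1}{11}} + 2 \cdot \frac{1}{53}\right)}{3} = \frac{17 - \left(\frac{52}{0 + \frac{17}{11}} + \frac{2}{53}\right)}{3} = \frac{17 - \left(\frac{52}{\frac{17}{11}} + \frac{2}{53}\right)}{3} = \frac{17 - \left(52 \cdot \frac{11}{17} + \frac{2}{53}\right)}{3} = \frac{17 - \left(\frac{572}{17} + \frac{2}{53}\right)}{3} = \frac{17 - \frac{30350}{901}}{3} = \frac{1}{3} \left(- \frac{15033}{901}\right) = - \frac{5011}{901} \approx -5.5616$)
$m{\left(u \right)} = \frac{13120}{2703}$ ($m{\left(u \right)} = 3 - - \frac{5011}{2703} = 3 + \frac{5011}{2703} = \frac{13120}{2703}$)
$\frac{18655}{m{\left(-1 \right)}} + \frac{31277}{-9270} = \frac{18655}{\frac{13120}{2703}} + \frac{31277}{-9270} = 18655 \cdot \frac{2703}{13120} + 31277 \left(- \frac{1}{9270}\right) = \frac{245973}{64} - \frac{31277}{9270} = \frac{1139083991}{296640}$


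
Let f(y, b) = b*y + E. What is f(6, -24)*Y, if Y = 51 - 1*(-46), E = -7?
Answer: -14647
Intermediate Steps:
f(y, b) = -7 + b*y (f(y, b) = b*y - 7 = -7 + b*y)
Y = 97 (Y = 51 + 46 = 97)
f(6, -24)*Y = (-7 - 24*6)*97 = (-7 - 144)*97 = -151*97 = -14647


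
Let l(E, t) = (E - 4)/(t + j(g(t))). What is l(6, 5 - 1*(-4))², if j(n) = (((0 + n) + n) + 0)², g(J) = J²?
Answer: 4/689220009 ≈ 5.8037e-9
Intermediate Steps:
j(n) = 4*n² (j(n) = ((n + n) + 0)² = (2*n + 0)² = (2*n)² = 4*n²)
l(E, t) = (-4 + E)/(t + 4*t⁴) (l(E, t) = (E - 4)/(t + 4*(t²)²) = (-4 + E)/(t + 4*t⁴))
l(6, 5 - 1*(-4))² = ((-4 + 6)/((5 - 1*(-4)) + 4*(5 - 1*(-4))⁴))² = (2/((5 + 4) + 4*(5 + 4)⁴))² = (2/(9 + 4*9⁴))² = (2/(9 + 4*6561))² = (2/(9 + 26244))² = (2/26253)² = 4/689220009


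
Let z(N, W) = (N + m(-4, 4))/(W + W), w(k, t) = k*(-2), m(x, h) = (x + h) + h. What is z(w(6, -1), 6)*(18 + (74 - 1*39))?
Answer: -106/3 ≈ -35.333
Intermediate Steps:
m(x, h) = x + 2*h (m(x, h) = (h + x) + h = x + 2*h)
w(k, t) = -2*k
z(N, W) = (4 + N)/(2*W) (z(N, W) = (N + (-4 + 2*4))/(W + W) = (N + (-4 + 8))/((2*W)) = (N + 4)*(1/(2*W)) = (4 + N)*(1/(2*W)) = (4 + N)/(2*W))
z(w(6, -1), 6)*(18 + (74 - 1*39)) = ((½)*(4 - 2*6)/6)*(18 + (74 - 1*39)) = ((½)*(⅙)*(4 - 12))*(18 + (74 - 39)) = ((½)*(⅙)*(-8))*(18 + 35) = -⅔*53 = -106/3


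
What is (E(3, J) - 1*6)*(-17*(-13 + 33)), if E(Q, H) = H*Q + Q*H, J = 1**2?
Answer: 0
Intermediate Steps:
J = 1
E(Q, H) = 2*H*Q (E(Q, H) = H*Q + H*Q = 2*H*Q)
(E(3, J) - 1*6)*(-17*(-13 + 33)) = (2*1*3 - 1*6)*(-17*(-13 + 33)) = (6 - 6)*(-17*20) = 0*(-340) = 0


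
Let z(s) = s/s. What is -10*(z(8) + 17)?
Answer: -180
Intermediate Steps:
z(s) = 1
-10*(z(8) + 17) = -10*(1 + 17) = -10*18 = -180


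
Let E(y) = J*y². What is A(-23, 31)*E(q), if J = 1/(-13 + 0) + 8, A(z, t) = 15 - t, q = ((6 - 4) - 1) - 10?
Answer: -133488/13 ≈ -10268.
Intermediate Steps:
q = -9 (q = (2 - 1) - 10 = 1 - 10 = -9)
J = 103/13 (J = 1/(-13) + 8 = -1/13 + 8 = 103/13 ≈ 7.9231)
E(y) = 103*y²/13
A(-23, 31)*E(q) = (15 - 1*31)*((103/13)*(-9)²) = (15 - 31)*((103/13)*81) = -16*8343/13 = -133488/13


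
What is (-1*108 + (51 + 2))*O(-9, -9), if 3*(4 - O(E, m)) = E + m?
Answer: -550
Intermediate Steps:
O(E, m) = 4 - E/3 - m/3 (O(E, m) = 4 - (E + m)/3 = 4 + (-E/3 - m/3) = 4 - E/3 - m/3)
(-1*108 + (51 + 2))*O(-9, -9) = (-1*108 + (51 + 2))*(4 - ⅓*(-9) - ⅓*(-9)) = (-108 + 53)*(4 + 3 + 3) = -55*10 = -550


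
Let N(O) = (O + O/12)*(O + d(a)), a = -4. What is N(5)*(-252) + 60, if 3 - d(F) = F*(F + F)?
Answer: 32820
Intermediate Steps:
d(F) = 3 - 2*F² (d(F) = 3 - F*(F + F) = 3 - F*2*F = 3 - 2*F²)
N(O) = 13*O*(-29 + O)/12 (N(O) = (O + O/12)*(O + (3 - 2*(-4)²)) = (O + O*(1/12))*(O + (3 - 2*16)) = (O + O/12)*(O + (3 - 32)) = (13*O/12)*(O - 29) = (13*O/12)*(-29 + O) = 13*O*(-29 + O)/12)
N(5)*(-252) + 60 = ((13/12)*5*(-29 + 5))*(-252) + 60 = ((13/12)*5*(-24))*(-252) + 60 = -130*(-252) + 60 = 32760 + 60 = 32820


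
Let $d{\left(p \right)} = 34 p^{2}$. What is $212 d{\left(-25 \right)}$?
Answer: $4505000$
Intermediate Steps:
$212 d{\left(-25 \right)} = 212 \cdot 34 \left(-25\right)^{2} = 212 \cdot 34 \cdot 625 = 212 \cdot 21250 = 4505000$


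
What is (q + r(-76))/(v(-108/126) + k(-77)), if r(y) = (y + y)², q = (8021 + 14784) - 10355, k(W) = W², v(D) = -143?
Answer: 17777/2893 ≈ 6.1448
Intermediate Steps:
q = 12450 (q = 22805 - 10355 = 12450)
r(y) = 4*y² (r(y) = (2*y)² = 4*y²)
(q + r(-76))/(v(-108/126) + k(-77)) = (12450 + 4*(-76)²)/(-143 + (-77)²) = (12450 + 4*5776)/(-143 + 5929) = (12450 + 23104)/5786 = 35554*(1/5786) = 17777/2893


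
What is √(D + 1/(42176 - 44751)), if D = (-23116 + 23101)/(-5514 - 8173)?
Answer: √35156619818/7048805 ≈ 0.026600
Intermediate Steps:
D = 15/13687 (D = -15/(-13687) = -15*(-1/13687) = 15/13687 ≈ 0.0010959)
√(D + 1/(42176 - 44751)) = √(15/13687 + 1/(42176 - 44751)) = √(15/13687 + 1/(-2575)) = √(15/13687 - 1/2575) = √(24938/35244025) = √35156619818/7048805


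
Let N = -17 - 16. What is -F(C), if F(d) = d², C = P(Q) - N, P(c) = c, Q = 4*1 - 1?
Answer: -1296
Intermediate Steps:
Q = 3 (Q = 4 - 1 = 3)
N = -33
C = 36 (C = 3 - 1*(-33) = 3 + 33 = 36)
-F(C) = -1*36² = -1*1296 = -1296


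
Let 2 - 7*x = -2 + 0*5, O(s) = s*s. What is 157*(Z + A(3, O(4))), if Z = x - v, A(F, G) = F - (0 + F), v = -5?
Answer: 6123/7 ≈ 874.71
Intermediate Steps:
O(s) = s²
A(F, G) = 0 (A(F, G) = F - F = 0)
x = 4/7 (x = 2/7 - (-2 + 0*5)/7 = 2/7 - (-2 + 0)/7 = 2/7 - ⅐*(-2) = 2/7 + 2/7 = 4/7 ≈ 0.57143)
Z = 39/7 (Z = 4/7 - 1*(-5) = 4/7 + 5 = 39/7 ≈ 5.5714)
157*(Z + A(3, O(4))) = 157*(39/7 + 0) = 157*(39/7) = 6123/7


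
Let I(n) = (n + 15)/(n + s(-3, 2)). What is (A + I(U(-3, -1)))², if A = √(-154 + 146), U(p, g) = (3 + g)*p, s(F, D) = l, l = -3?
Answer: (1 - 2*I*√2)² ≈ -7.0 - 5.6569*I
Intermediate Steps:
s(F, D) = -3
U(p, g) = p*(3 + g)
A = 2*I*√2 (A = √(-8) = 2*I*√2 ≈ 2.8284*I)
I(n) = (15 + n)/(-3 + n) (I(n) = (n + 15)/(n - 3) = (15 + n)/(-3 + n))
(A + I(U(-3, -1)))² = (2*I*√2 + (15 - 3*(3 - 1))/(-3 - 3*(3 - 1)))² = (2*I*√2 + (15 - 3*2)/(-3 - 3*2))² = (2*I*√2 + (15 - 6)/(-3 - 6))² = (2*I*√2 + 9/(-9))² = (2*I*√2 - ⅑*9)² = (2*I*√2 - 1)² = (-1 + 2*I*√2)²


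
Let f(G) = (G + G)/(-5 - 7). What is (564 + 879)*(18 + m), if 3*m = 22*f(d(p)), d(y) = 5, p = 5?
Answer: 51467/3 ≈ 17156.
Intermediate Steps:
f(G) = -G/6 (f(G) = (2*G)/(-12) = (2*G)*(-1/12) = -G/6)
m = -55/9 (m = (22*(-1/6*5))/3 = (22*(-5/6))/3 = (1/3)*(-55/3) = -55/9 ≈ -6.1111)
(564 + 879)*(18 + m) = (564 + 879)*(18 - 55/9) = 1443*(107/9) = 51467/3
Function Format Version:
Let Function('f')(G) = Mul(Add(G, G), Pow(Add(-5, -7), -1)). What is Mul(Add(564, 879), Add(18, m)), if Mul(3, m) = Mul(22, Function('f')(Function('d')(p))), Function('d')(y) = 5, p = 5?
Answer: Rational(51467, 3) ≈ 17156.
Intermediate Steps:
Function('f')(G) = Mul(Rational(-1, 6), G) (Function('f')(G) = Mul(Mul(2, G), Pow(-12, -1)) = Mul(Mul(2, G), Rational(-1, 12)) = Mul(Rational(-1, 6), G))
m = Rational(-55, 9) (m = Mul(Rational(1, 3), Mul(22, Mul(Rational(-1, 6), 5))) = Mul(Rational(1, 3), Mul(22, Rational(-5, 6))) = Mul(Rational(1, 3), Rational(-55, 3)) = Rational(-55, 9) ≈ -6.1111)
Mul(Add(564, 879), Add(18, m)) = Mul(Add(564, 879), Add(18, Rational(-55, 9))) = Mul(1443, Rational(107, 9)) = Rational(51467, 3)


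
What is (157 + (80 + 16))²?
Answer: 64009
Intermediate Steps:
(157 + (80 + 16))² = (157 + 96)² = 253² = 64009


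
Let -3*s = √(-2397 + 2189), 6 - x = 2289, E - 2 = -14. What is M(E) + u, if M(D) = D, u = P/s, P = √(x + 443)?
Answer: -12 - 3*√1495/13 ≈ -20.923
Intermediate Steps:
E = -12 (E = 2 - 14 = -12)
x = -2283 (x = 6 - 1*2289 = 6 - 2289 = -2283)
P = 4*I*√115 (P = √(-2283 + 443) = √(-1840) = 4*I*√115 ≈ 42.895*I)
s = -4*I*√13/3 (s = -√(-2397 + 2189)/3 = -4*I*√13/3 ≈ -4.8074*I)
u = -3*√1495/13 (u = (4*I*√115)/((-4*I*√13/3)) = (4*I*√115)*(3*I*√13/52) = -3*√1495/13 ≈ -8.9227)
M(E) + u = -12 - 3*√1495/13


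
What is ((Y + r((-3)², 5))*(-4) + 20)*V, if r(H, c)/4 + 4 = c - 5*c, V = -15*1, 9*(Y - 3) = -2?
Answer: -17680/3 ≈ -5893.3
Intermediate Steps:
Y = 25/9 (Y = 3 + (⅑)*(-2) = 3 - 2/9 = 25/9 ≈ 2.7778)
V = -15
r(H, c) = -16 - 16*c (r(H, c) = -16 + 4*(c - 5*c) = -16 + 4*(-4*c) = -16 - 16*c)
((Y + r((-3)², 5))*(-4) + 20)*V = ((25/9 + (-16 - 16*5))*(-4) + 20)*(-15) = ((25/9 + (-16 - 80))*(-4) + 20)*(-15) = ((25/9 - 96)*(-4) + 20)*(-15) = (-839/9*(-4) + 20)*(-15) = (3356/9 + 20)*(-15) = (3536/9)*(-15) = -17680/3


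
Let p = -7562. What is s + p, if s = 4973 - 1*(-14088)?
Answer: 11499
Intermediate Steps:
s = 19061 (s = 4973 + 14088 = 19061)
s + p = 19061 - 7562 = 11499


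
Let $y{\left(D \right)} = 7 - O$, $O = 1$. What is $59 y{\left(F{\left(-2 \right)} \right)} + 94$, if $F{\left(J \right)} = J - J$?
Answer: $448$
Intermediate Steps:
$F{\left(J \right)} = 0$
$y{\left(D \right)} = 6$ ($y{\left(D \right)} = 7 - 1 = 6$)
$59 y{\left(F{\left(-2 \right)} \right)} + 94 = 59 \cdot 6 + 94 = 354 + 94 = 448$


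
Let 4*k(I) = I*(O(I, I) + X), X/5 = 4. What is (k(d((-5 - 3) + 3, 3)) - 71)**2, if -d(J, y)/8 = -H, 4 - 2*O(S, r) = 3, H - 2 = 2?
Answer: 8649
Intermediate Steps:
H = 4 (H = 2 + 2 = 4)
O(S, r) = 1/2 (O(S, r) = 2 - 1/2*3 = 2 - 3/2 = 1/2)
X = 20 (X = 5*4 = 20)
d(J, y) = 32 (d(J, y) = -(-8)*4 = -8*(-4) = 32)
k(I) = 41*I/8 (k(I) = (I*(1/2 + 20))/4 = (I*(41/2))/4 = (41*I/2)/4 = 41*I/8)
(k(d((-5 - 3) + 3, 3)) - 71)**2 = ((41/8)*32 - 71)**2 = (164 - 71)**2 = 93**2 = 8649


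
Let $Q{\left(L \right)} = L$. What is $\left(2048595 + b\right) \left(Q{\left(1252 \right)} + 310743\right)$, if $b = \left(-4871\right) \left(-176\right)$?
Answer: $906623462545$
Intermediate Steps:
$b = 857296$
$\left(2048595 + b\right) \left(Q{\left(1252 \right)} + 310743\right) = \left(2048595 + 857296\right) \left(1252 + 310743\right) = 2905891 \cdot 311995 = 906623462545$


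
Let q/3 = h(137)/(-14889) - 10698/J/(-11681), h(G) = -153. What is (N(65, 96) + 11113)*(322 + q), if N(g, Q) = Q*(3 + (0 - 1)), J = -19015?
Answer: 114662235631910749/31495795687 ≈ 3.6406e+6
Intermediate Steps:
N(g, Q) = 2*Q (N(g, Q) = Q*(3 - 1) = Q*2 = 2*Q)
q = 33824192373/1102352849045 (q = 3*(-153/(-14889) - 10698/(-19015)/(-11681)) = 3*(-153*(-1/14889) - 10698*(-1/19015)*(-1/11681)) = 3*(51/4963 + (10698/19015)*(-1/11681)) = 3*(51/4963 - 10698/222114215) = 3*(11274730791/1102352849045) = 33824192373/1102352849045 ≈ 0.030684)
(N(65, 96) + 11113)*(322 + q) = (2*96 + 11113)*(322 + 33824192373/1102352849045) = (192 + 11113)*(354991441584863/1102352849045) = 11305*(354991441584863/1102352849045) = 114662235631910749/31495795687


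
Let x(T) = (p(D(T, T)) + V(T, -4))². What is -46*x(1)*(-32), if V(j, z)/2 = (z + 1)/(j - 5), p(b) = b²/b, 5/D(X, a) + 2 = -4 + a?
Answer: 368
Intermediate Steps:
D(X, a) = 5/(-6 + a) (D(X, a) = 5/(-2 + (-4 + a)) = 5/(-6 + a))
p(b) = b
V(j, z) = 2*(1 + z)/(-5 + j) (V(j, z) = 2*((z + 1)/(j - 5)) = 2*((1 + z)/(-5 + j)) = 2*(1 + z)/(-5 + j))
x(T) = (-6/(-5 + T) + 5/(-6 + T))² (x(T) = (5/(-6 + T) + 2*(1 - 4)/(-5 + T))² = (5/(-6 + T) + 2*(-3)/(-5 + T))² = (5/(-6 + T) - 6/(-5 + T))² = (-6/(-5 + T) + 5/(-6 + T))²)
-46*x(1)*(-32) = -46*(11 - 1*1)²/((-6 + 1)²*(-5 + 1)²)*(-32) = -46*(11 - 1)²/((-5)²*(-4)²)*(-32) = -46*10²/(25*16)*(-32) = -46*100/(25*16)*(-32) = -46*¼*(-32) = -23/2*(-32) = 368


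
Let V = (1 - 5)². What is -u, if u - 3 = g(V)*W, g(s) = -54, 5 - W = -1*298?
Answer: 16359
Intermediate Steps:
W = 303 (W = 5 - (-1)*298 = 5 - 1*(-298) = 5 + 298 = 303)
V = 16 (V = (-4)² = 16)
u = -16359 (u = 3 - 54*303 = 3 - 16362 = -16359)
-u = -1*(-16359) = 16359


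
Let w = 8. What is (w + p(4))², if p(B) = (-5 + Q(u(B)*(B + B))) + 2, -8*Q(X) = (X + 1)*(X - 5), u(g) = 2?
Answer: 21609/64 ≈ 337.64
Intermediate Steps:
Q(X) = -(1 + X)*(-5 + X)/8 (Q(X) = -(X + 1)*(X - 5)/8 = -(1 + X)*(-5 + X)/8)
p(B) = -19/8 - 2*B² + 2*B (p(B) = (-5 + (5/8 + (2*(B + B))/2 - 4*(B + B)²/8)) + 2 = (-5 + (5/8 + (2*(2*B))/2 - 16*B²/8)) + 2 = (-5 + (5/8 + (4*B)/2 - 16*B²/8)) + 2 = (-5 + (5/8 + 2*B - 2*B²)) + 2 = (-5 + (5/8 - 2*B² + 2*B)) + 2 = (-35/8 - 2*B² + 2*B) + 2 = -19/8 - 2*B² + 2*B)
(w + p(4))² = (8 + (-19/8 - 2*4² + 2*4))² = (8 + (-19/8 - 2*16 + 8))² = (8 + (-19/8 - 32 + 8))² = (8 - 211/8)² = (-147/8)² = 21609/64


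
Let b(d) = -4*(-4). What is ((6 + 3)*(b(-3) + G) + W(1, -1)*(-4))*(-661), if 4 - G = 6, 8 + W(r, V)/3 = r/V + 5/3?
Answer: -141454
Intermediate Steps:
b(d) = 16
W(r, V) = -19 + 3*r/V (W(r, V) = -24 + 3*(r/V + 5/3) = -24 + 3*(5/3 + r/V) = -24 + (5 + 3*r/V) = -19 + 3*r/V)
G = -2 (G = 4 - 1*6 = 4 - 6 = -2)
((6 + 3)*(b(-3) + G) + W(1, -1)*(-4))*(-661) = ((6 + 3)*(16 - 2) + (-19 + 3*1/(-1))*(-4))*(-661) = (9*14 + (-19 + 3*1*(-1))*(-4))*(-661) = (126 + (-19 - 3)*(-4))*(-661) = (126 - 22*(-4))*(-661) = (126 + 88)*(-661) = 214*(-661) = -141454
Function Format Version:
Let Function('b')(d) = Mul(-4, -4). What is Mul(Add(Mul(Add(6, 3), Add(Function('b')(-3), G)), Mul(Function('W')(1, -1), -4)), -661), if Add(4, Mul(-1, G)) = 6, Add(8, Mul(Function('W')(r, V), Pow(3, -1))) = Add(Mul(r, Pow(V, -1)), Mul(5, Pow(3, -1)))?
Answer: -141454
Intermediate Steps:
Function('b')(d) = 16
Function('W')(r, V) = Add(-19, Mul(3, r, Pow(V, -1))) (Function('W')(r, V) = Add(-24, Mul(3, Add(Mul(r, Pow(V, -1)), Mul(5, Pow(3, -1))))) = Add(-24, Mul(3, Add(Mul(r, Pow(V, -1)), Mul(5, Rational(1, 3))))) = Add(-24, Mul(3, Add(Mul(r, Pow(V, -1)), Rational(5, 3)))) = Add(-24, Mul(3, Add(Rational(5, 3), Mul(r, Pow(V, -1))))) = Add(-24, Add(5, Mul(3, r, Pow(V, -1)))) = Add(-19, Mul(3, r, Pow(V, -1))))
G = -2 (G = Add(4, Mul(-1, 6)) = Add(4, -6) = -2)
Mul(Add(Mul(Add(6, 3), Add(Function('b')(-3), G)), Mul(Function('W')(1, -1), -4)), -661) = Mul(Add(Mul(Add(6, 3), Add(16, -2)), Mul(Add(-19, Mul(3, 1, Pow(-1, -1))), -4)), -661) = Mul(Add(Mul(9, 14), Mul(Add(-19, Mul(3, 1, -1)), -4)), -661) = Mul(Add(126, Mul(Add(-19, -3), -4)), -661) = Mul(Add(126, Mul(-22, -4)), -661) = Mul(Add(126, 88), -661) = Mul(214, -661) = -141454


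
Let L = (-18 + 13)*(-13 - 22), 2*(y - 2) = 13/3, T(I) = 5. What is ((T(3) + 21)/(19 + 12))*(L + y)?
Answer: 13975/93 ≈ 150.27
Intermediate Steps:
y = 25/6 (y = 2 + (13/3)/2 = 2 + (13*(⅓))/2 = 2 + (½)*(13/3) = 2 + 13/6 = 25/6 ≈ 4.1667)
L = 175 (L = -5*(-35) = 175)
((T(3) + 21)/(19 + 12))*(L + y) = ((5 + 21)/(19 + 12))*(175 + 25/6) = (26/31)*(1075/6) = 13975/93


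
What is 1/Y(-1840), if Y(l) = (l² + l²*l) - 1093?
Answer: -1/6226119493 ≈ -1.6061e-10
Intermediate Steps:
Y(l) = -1093 + l² + l³ (Y(l) = (l² + l³) - 1093 = -1093 + l² + l³)
1/Y(-1840) = 1/(-1093 + (-1840)² + (-1840)³) = 1/(-1093 + 3385600 - 6229504000) = 1/(-6226119493) = -1/6226119493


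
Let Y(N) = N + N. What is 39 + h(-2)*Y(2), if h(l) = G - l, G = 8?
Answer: 79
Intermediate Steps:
h(l) = 8 - l
Y(N) = 2*N
39 + h(-2)*Y(2) = 39 + (8 - 1*(-2))*(2*2) = 39 + (8 + 2)*4 = 39 + 10*4 = 39 + 40 = 79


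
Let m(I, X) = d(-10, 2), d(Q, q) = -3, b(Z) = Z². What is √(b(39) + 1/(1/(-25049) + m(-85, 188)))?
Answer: √2146885533433/37574 ≈ 38.996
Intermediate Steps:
m(I, X) = -3
√(b(39) + 1/(1/(-25049) + m(-85, 188))) = √(39² + 1/(1/(-25049) - 3)) = √(1521 + 1/(-1/25049 - 3)) = √(1521 + 1/(-75148/25049)) = √(1521 - 25049/75148) = √(114275059/75148) = √2146885533433/37574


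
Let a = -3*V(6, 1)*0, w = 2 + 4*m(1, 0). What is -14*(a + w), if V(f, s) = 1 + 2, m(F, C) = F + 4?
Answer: -308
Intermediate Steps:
m(F, C) = 4 + F
w = 22 (w = 2 + 4*(4 + 1) = 2 + 4*5 = 2 + 20 = 22)
V(f, s) = 3
a = 0 (a = -3*3*0 = -9*0 = 0)
-14*(a + w) = -14*(0 + 22) = -14*22 = -308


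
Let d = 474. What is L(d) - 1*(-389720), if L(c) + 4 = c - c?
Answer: 389716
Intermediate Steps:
L(c) = -4 (L(c) = -4 + (c - c) = -4 + 0 = -4)
L(d) - 1*(-389720) = -4 - 1*(-389720) = -4 + 389720 = 389716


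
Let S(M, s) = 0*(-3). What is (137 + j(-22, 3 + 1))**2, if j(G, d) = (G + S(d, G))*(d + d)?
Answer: 1521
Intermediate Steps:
S(M, s) = 0
j(G, d) = 2*G*d (j(G, d) = (G + 0)*(d + d) = G*(2*d) = 2*G*d)
(137 + j(-22, 3 + 1))**2 = (137 + 2*(-22)*(3 + 1))**2 = (137 + 2*(-22)*4)**2 = (137 - 176)**2 = (-39)**2 = 1521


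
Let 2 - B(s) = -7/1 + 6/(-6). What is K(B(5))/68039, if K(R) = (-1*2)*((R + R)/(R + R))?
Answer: -2/68039 ≈ -2.9395e-5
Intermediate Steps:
B(s) = 10 (B(s) = 2 - (-7/1 + 6/(-6)) = 2 - (-7*1 + 6*(-⅙)) = 2 - (-7 - 1) = 2 - 1*(-8) = 2 + 8 = 10)
K(R) = -2 (K(R) = -2*2*R/(2*R) = -2*2*R*1/(2*R) = -2*1 = -2)
K(B(5))/68039 = -2/68039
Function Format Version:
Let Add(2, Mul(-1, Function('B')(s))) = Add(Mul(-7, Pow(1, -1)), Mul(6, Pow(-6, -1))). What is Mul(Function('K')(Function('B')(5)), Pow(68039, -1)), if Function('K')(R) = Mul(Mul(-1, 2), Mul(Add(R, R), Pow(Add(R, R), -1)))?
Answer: Rational(-2, 68039) ≈ -2.9395e-5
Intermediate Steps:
Function('B')(s) = 10 (Function('B')(s) = Add(2, Mul(-1, Add(Mul(-7, Pow(1, -1)), Mul(6, Pow(-6, -1))))) = Add(2, Mul(-1, Add(Mul(-7, 1), Mul(6, Rational(-1, 6))))) = Add(2, Mul(-1, Add(-7, -1))) = Add(2, Mul(-1, -8)) = Add(2, 8) = 10)
Function('K')(R) = -2 (Function('K')(R) = Mul(-2, Mul(Mul(2, R), Pow(Mul(2, R), -1))) = Mul(-2, Mul(Mul(2, R), Mul(Rational(1, 2), Pow(R, -1)))) = Mul(-2, 1) = -2)
Mul(Function('K')(Function('B')(5)), Pow(68039, -1)) = Mul(-2, Pow(68039, -1)) = Mul(-2, Rational(1, 68039)) = Rational(-2, 68039)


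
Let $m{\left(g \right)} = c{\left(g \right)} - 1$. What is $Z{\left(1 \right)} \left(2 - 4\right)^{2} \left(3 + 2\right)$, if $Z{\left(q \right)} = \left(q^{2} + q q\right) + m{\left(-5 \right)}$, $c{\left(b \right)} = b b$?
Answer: $520$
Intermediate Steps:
$c{\left(b \right)} = b^{2}$
$m{\left(g \right)} = -1 + g^{2}$ ($m{\left(g \right)} = g^{2} - 1 = -1 + g^{2}$)
$Z{\left(q \right)} = 24 + 2 q^{2}$ ($Z{\left(q \right)} = \left(q^{2} + q q\right) - \left(1 - \left(-5\right)^{2}\right) = \left(q^{2} + q^{2}\right) + \left(-1 + 25\right) = 2 q^{2} + 24 = 24 + 2 q^{2}$)
$Z{\left(1 \right)} \left(2 - 4\right)^{2} \left(3 + 2\right) = \left(24 + 2 \cdot 1^{2}\right) \left(2 - 4\right)^{2} \left(3 + 2\right) = \left(24 + 2 \cdot 1\right) \left(-2\right)^{2} \cdot 5 = \left(24 + 2\right) 4 \cdot 5 = 26 \cdot 4 \cdot 5 = 104 \cdot 5 = 520$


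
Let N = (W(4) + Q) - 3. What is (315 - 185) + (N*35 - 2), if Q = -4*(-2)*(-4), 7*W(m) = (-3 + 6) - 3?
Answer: -1097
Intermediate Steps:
W(m) = 0 (W(m) = ((-3 + 6) - 3)/7 = (3 - 3)/7 = (⅐)*0 = 0)
Q = -32 (Q = 8*(-4) = -32)
N = -35 (N = (0 - 32) - 3 = -32 - 3 = -35)
(315 - 185) + (N*35 - 2) = (315 - 185) + (-35*35 - 2) = 130 + (-1225 - 2) = 130 - 1227 = -1097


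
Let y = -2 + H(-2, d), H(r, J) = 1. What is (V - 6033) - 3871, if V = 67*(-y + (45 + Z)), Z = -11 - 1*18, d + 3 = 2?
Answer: -8765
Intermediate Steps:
d = -1 (d = -3 + 2 = -1)
Z = -29 (Z = -11 - 18 = -29)
y = -1 (y = -2 + 1 = -1)
V = 1139 (V = 67*(-1*(-1) + (45 - 29)) = 67*(1 + 16) = 67*17 = 1139)
(V - 6033) - 3871 = (1139 - 6033) - 3871 = -4894 - 3871 = -8765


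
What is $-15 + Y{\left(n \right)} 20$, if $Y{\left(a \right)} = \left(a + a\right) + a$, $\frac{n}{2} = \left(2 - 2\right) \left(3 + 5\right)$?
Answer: $-15$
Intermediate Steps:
$n = 0$ ($n = 2 \left(2 - 2\right) \left(3 + 5\right) = 2 \cdot 0 \cdot 8 = 2 \cdot 0 = 0$)
$Y{\left(a \right)} = 3 a$ ($Y{\left(a \right)} = 2 a + a = 3 a$)
$-15 + Y{\left(n \right)} 20 = -15 + 3 \cdot 0 \cdot 20 = -15 + 0 \cdot 20 = -15 + 0 = -15$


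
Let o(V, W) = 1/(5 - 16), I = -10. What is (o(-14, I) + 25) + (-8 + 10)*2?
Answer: 318/11 ≈ 28.909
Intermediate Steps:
o(V, W) = -1/11 (o(V, W) = 1/(-11) = -1/11)
(o(-14, I) + 25) + (-8 + 10)*2 = (-1/11 + 25) + (-8 + 10)*2 = 274/11 + 2*2 = 274/11 + 4 = 318/11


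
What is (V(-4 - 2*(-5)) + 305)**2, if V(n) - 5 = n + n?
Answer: 103684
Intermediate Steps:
V(n) = 5 + 2*n (V(n) = 5 + (n + n) = 5 + 2*n)
(V(-4 - 2*(-5)) + 305)**2 = ((5 + 2*(-4 - 2*(-5))) + 305)**2 = ((5 + 2*(-4 + 10)) + 305)**2 = ((5 + 2*6) + 305)**2 = ((5 + 12) + 305)**2 = (17 + 305)**2 = 322**2 = 103684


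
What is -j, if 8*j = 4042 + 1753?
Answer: -5795/8 ≈ -724.38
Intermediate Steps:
j = 5795/8 (j = (4042 + 1753)/8 = (⅛)*5795 = 5795/8 ≈ 724.38)
-j = -1*5795/8 = -5795/8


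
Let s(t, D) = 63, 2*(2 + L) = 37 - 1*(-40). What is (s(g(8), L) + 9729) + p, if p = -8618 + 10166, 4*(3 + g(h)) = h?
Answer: 11340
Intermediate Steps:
g(h) = -3 + h/4
L = 73/2 (L = -2 + (37 - 1*(-40))/2 = -2 + (37 + 40)/2 = -2 + (1/2)*77 = -2 + 77/2 = 73/2 ≈ 36.500)
p = 1548
(s(g(8), L) + 9729) + p = (63 + 9729) + 1548 = 9792 + 1548 = 11340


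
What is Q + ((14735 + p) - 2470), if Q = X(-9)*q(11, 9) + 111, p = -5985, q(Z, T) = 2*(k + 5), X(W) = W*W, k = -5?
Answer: 6391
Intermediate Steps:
X(W) = W²
q(Z, T) = 0 (q(Z, T) = 2*(-5 + 5) = 2*0 = 0)
Q = 111 (Q = (-9)²*0 + 111 = 81*0 + 111 = 0 + 111 = 111)
Q + ((14735 + p) - 2470) = 111 + ((14735 - 5985) - 2470) = 111 + (8750 - 2470) = 111 + 6280 = 6391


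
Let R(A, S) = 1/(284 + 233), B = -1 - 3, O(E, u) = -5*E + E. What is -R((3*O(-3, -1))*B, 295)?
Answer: -1/517 ≈ -0.0019342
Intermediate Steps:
O(E, u) = -4*E
B = -4
R(A, S) = 1/517
-R((3*O(-3, -1))*B, 295) = -1*1/517 = -1/517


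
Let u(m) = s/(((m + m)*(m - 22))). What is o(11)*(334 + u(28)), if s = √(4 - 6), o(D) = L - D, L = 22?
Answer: 3674 + 11*I*√2/336 ≈ 3674.0 + 0.046299*I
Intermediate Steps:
o(D) = 22 - D
s = I*√2 (s = √(-2) = I*√2 ≈ 1.4142*I)
u(m) = I*√2/(2*m*(-22 + m)) (u(m) = (I*√2)/(((m + m)*(m - 22))) = (I*√2)/(((2*m)*(-22 + m))) = (I*√2)/((2*m*(-22 + m))) = (I*√2)*(1/(2*m*(-22 + m))) = I*√2/(2*m*(-22 + m)))
o(11)*(334 + u(28)) = (22 - 1*11)*(334 + (½)*I*√2/(28*(-22 + 28))) = (22 - 11)*(334 + (½)*I*√2*(1/28)/6) = 11*(334 + (½)*I*√2*(1/28)*(⅙)) = 11*(334 + I*√2/336) = 3674 + 11*I*√2/336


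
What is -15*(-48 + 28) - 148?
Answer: 152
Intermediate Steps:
-15*(-48 + 28) - 148 = -15*(-20) - 148 = 300 - 148 = 152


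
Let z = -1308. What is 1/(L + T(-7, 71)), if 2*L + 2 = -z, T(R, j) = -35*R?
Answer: 1/898 ≈ 0.0011136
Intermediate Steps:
L = 653 (L = -1 + (-1*(-1308))/2 = -1 + (1/2)*1308 = -1 + 654 = 653)
1/(L + T(-7, 71)) = 1/(653 - 35*(-7)) = 1/(653 + 245) = 1/898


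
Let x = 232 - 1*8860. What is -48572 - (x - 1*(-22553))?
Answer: -62497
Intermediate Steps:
x = -8628 (x = 232 - 8860 = -8628)
-48572 - (x - 1*(-22553)) = -48572 - (-8628 - 1*(-22553)) = -48572 - (-8628 + 22553) = -48572 - 1*13925 = -48572 - 13925 = -62497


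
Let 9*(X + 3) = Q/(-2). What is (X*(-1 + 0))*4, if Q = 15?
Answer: 46/3 ≈ 15.333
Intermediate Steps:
X = -23/6 (X = -3 + (15/(-2))/9 = -3 + (15*(-½))/9 = -3 + (⅑)*(-15/2) = -3 - ⅚ = -23/6 ≈ -3.8333)
(X*(-1 + 0))*4 = -23*(-1 + 0)/6*4 = -23/6*(-1)*4 = (23/6)*4 = 46/3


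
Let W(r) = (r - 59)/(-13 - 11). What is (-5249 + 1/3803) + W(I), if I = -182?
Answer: -478170181/91272 ≈ -5239.0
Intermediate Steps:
W(r) = 59/24 - r/24 (W(r) = (-59 + r)/(-24) = (-59 + r)*(-1/24) = 59/24 - r/24)
(-5249 + 1/3803) + W(I) = (-5249 + 1/3803) + (59/24 - 1/24*(-182)) = (-5249 + 1/3803) + (59/24 + 91/12) = -19961946/3803 + 241/24 = -478170181/91272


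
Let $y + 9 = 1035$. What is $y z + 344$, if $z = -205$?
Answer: $-209986$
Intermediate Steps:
$y = 1026$ ($y = -9 + 1035 = 1026$)
$y z + 344 = 1026 \left(-205\right) + 344 = -210330 + 344 = -209986$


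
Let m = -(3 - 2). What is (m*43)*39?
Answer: -1677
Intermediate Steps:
m = -1 (m = -1*1 = -1)
(m*43)*39 = -1*43*39 = -43*39 = -1677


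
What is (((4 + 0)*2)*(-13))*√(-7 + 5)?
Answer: -104*I*√2 ≈ -147.08*I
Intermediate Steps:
(((4 + 0)*2)*(-13))*√(-7 + 5) = ((4*2)*(-13))*√(-2) = (8*(-13))*(I*√2) = -104*I*√2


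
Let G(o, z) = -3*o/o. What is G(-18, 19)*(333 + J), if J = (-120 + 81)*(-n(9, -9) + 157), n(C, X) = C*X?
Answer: 26847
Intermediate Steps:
G(o, z) = -3 (G(o, z) = -3*1 = -3)
J = -9282 (J = (-120 + 81)*(-9*(-9) + 157) = -39*(-1*(-81) + 157) = -39*(81 + 157) = -39*238 = -9282)
G(-18, 19)*(333 + J) = -3*(333 - 9282) = -3*(-8949) = 26847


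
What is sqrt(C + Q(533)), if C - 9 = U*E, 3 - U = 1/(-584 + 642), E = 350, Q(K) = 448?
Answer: 2*sqrt(315578)/29 ≈ 38.742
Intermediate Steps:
U = 173/58 (U = 3 - 1/(-584 + 642) = 3 - 1/58 = 173/58 ≈ 2.9828)
C = 30536/29 (C = 9 + (173/58)*350 = 9 + 30275/29 = 30536/29 ≈ 1053.0)
sqrt(C + Q(533)) = sqrt(30536/29 + 448) = sqrt(43528/29) = 2*sqrt(315578)/29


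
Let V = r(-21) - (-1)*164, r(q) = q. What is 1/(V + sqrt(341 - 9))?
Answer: 143/20117 - 2*sqrt(83)/20117 ≈ 0.0062027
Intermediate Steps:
V = 143 (V = -21 - (-1)*164 = -21 - 1*(-164) = -21 + 164 = 143)
1/(V + sqrt(341 - 9)) = 1/(143 + sqrt(341 - 9)) = 1/(143 + sqrt(332)) = 1/(143 + 2*sqrt(83))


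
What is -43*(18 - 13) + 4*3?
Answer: -203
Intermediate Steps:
-43*(18 - 13) + 4*3 = -43*5 + 12 = -215 + 12 = -203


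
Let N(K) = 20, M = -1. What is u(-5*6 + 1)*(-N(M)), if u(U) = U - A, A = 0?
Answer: 580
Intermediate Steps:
u(U) = U (u(U) = U - 1*0 = U + 0 = U)
u(-5*6 + 1)*(-N(M)) = (-5*6 + 1)*(-1*20) = (-30 + 1)*(-20) = -29*(-20) = 580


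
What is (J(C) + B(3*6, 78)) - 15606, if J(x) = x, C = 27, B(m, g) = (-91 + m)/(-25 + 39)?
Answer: -218179/14 ≈ -15584.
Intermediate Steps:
B(m, g) = -13/2 + m/14 (B(m, g) = (-91 + m)/14 = (-91 + m)*(1/14) = -13/2 + m/14)
(J(C) + B(3*6, 78)) - 15606 = (27 + (-13/2 + (3*6)/14)) - 15606 = (27 + (-13/2 + (1/14)*18)) - 15606 = (27 + (-13/2 + 9/7)) - 15606 = (27 - 73/14) - 15606 = 305/14 - 15606 = -218179/14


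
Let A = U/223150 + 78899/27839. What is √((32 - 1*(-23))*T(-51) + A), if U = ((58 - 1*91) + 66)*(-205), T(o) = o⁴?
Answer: √574386776227342117617067210/1242454570 ≈ 19290.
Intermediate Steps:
U = -6765 (U = ((58 - 91) + 66)*(-205) = (-33 + 66)*(-205) = 33*(-205) = -6765)
A = 3483596203/1242454570 (A = -6765/223150 + 78899/27839 = -6765*1/223150 + 78899*(1/27839) = -1353/44630 + 78899/27839 = 3483596203/1242454570 ≈ 2.8038)
√((32 - 1*(-23))*T(-51) + A) = √((32 - 1*(-23))*(-51)⁴ + 3483596203/1242454570) = √((32 + 23)*6765201 + 3483596203/1242454570) = √(55*6765201 + 3483596203/1242454570) = √(372086055 + 3483596203/1242454570) = √(462300022951617553/1242454570) = √574386776227342117617067210/1242454570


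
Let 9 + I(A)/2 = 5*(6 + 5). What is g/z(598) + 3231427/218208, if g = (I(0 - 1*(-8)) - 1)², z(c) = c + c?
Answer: 109072445/5018784 ≈ 21.733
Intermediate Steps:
z(c) = 2*c
I(A) = 92 (I(A) = -18 + 2*(5*(6 + 5)) = -18 + 2*(5*11) = -18 + 2*55 = -18 + 110 = 92)
g = 8281 (g = (92 - 1)² = 91² = 8281)
g/z(598) + 3231427/218208 = 8281/((2*598)) + 3231427/218208 = 8281/1196 + 3231427*(1/218208) = 8281*(1/1196) + 3231427/218208 = 637/92 + 3231427/218208 = 109072445/5018784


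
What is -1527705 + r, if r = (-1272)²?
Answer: 90279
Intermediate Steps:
r = 1617984
-1527705 + r = -1527705 + 1617984 = 90279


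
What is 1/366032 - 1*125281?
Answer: -45856854991/366032 ≈ -1.2528e+5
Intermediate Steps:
1/366032 - 1*125281 = 1/366032 - 125281 = -45856854991/366032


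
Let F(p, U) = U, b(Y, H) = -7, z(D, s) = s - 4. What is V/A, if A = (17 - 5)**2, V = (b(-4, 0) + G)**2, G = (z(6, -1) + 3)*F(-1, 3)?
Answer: 169/144 ≈ 1.1736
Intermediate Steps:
z(D, s) = -4 + s
G = -6 (G = ((-4 - 1) + 3)*3 = (-5 + 3)*3 = -2*3 = -6)
V = 169 (V = (-7 - 6)**2 = (-13)**2 = 169)
A = 144 (A = 12**2 = 144)
V/A = 169/144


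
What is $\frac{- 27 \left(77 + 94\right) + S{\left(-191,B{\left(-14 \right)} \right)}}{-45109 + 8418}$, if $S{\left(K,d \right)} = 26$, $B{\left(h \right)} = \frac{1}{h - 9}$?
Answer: $\frac{4591}{36691} \approx 0.12513$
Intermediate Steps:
$B{\left(h \right)} = \frac{1}{-9 + h}$
$\frac{- 27 \left(77 + 94\right) + S{\left(-191,B{\left(-14 \right)} \right)}}{-45109 + 8418} = \frac{- 27 \left(77 + 94\right) + 26}{-45109 + 8418} = \frac{\left(-27\right) 171 + 26}{-36691} = \left(-4617 + 26\right) \left(- \frac{1}{36691}\right) = \left(-4591\right) \left(- \frac{1}{36691}\right) = \frac{4591}{36691}$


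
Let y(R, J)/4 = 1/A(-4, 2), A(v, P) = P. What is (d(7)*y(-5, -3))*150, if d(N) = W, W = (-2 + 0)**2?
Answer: 1200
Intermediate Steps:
W = 4 (W = (-2)**2 = 4)
d(N) = 4
y(R, J) = 2 (y(R, J) = 4/2 = 4*(1/2) = 2)
(d(7)*y(-5, -3))*150 = (4*2)*150 = 8*150 = 1200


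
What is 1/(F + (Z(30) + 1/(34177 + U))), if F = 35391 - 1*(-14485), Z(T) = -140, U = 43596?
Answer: 77773/3868117929 ≈ 2.0106e-5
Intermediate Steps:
F = 49876 (F = 35391 + 14485 = 49876)
1/(F + (Z(30) + 1/(34177 + U))) = 1/(49876 + (-140 + 1/(34177 + 43596))) = 1/(49876 + (-140 + 1/77773)) = 1/(49876 - 10888219/77773) = 1/(3868117929/77773) = 77773/3868117929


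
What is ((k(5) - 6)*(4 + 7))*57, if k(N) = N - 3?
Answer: -2508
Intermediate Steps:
k(N) = -3 + N
((k(5) - 6)*(4 + 7))*57 = (((-3 + 5) - 6)*(4 + 7))*57 = ((2 - 6)*11)*57 = -4*11*57 = -44*57 = -2508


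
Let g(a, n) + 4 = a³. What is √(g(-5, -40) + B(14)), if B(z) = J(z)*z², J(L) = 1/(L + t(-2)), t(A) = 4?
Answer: I*√1063/3 ≈ 10.868*I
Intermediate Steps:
g(a, n) = -4 + a³
J(L) = 1/(4 + L) (J(L) = 1/(L + 4) = 1/(4 + L))
B(z) = z²/(4 + z)
√(g(-5, -40) + B(14)) = √((-4 + (-5)³) + 14²/(4 + 14)) = √((-4 - 125) + 196/18) = √(-129 + 196*(1/18)) = √(-129 + 98/9) = √(-1063/9) = I*√1063/3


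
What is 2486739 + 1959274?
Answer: 4446013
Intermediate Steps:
2486739 + 1959274 = 4446013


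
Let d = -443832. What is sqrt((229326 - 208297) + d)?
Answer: I*sqrt(422803) ≈ 650.23*I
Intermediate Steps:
sqrt((229326 - 208297) + d) = sqrt((229326 - 208297) - 443832) = sqrt(21029 - 443832) = sqrt(-422803) = I*sqrt(422803)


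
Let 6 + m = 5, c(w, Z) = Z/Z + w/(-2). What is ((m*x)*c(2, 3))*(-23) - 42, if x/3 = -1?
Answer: -42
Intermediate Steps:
x = -3 (x = 3*(-1) = -3)
c(w, Z) = 1 - w/2 (c(w, Z) = 1 + w*(-½) = 1 - w/2)
m = -1 (m = -6 + 5 = -1)
((m*x)*c(2, 3))*(-23) - 42 = ((-1*(-3))*(1 - ½*2))*(-23) - 42 = (3*(1 - 1))*(-23) - 42 = (3*0)*(-23) - 42 = 0*(-23) - 42 = 0 - 42 = -42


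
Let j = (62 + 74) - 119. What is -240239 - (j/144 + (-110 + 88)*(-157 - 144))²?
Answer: -914305948129/20736 ≈ -4.4093e+7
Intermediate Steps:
j = 17 (j = 136 - 119 = 17)
-240239 - (j/144 + (-110 + 88)*(-157 - 144))² = -240239 - (17/144 + (-110 + 88)*(-157 - 144))² = -240239 - (17*(1/144) - 22*(-301))² = -240239 - (17/144 + 6622)² = -240239 - (953585/144)² = -240239 - 1*909324352225/20736 = -240239 - 909324352225/20736 = -914305948129/20736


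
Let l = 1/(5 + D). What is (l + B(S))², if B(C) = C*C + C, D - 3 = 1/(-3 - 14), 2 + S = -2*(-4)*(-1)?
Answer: 148035889/18225 ≈ 8122.7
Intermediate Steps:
S = -10 (S = -2 - 2*(-4)*(-1) = -2 + 8*(-1) = -2 - 8 = -10)
D = 50/17 (D = 3 + 1/(-3 - 14) = 3 + 1/(-17) = 3 - 1/17 = 50/17 ≈ 2.9412)
l = 17/135 (l = 1/(5 + 50/17) = 1/(135/17) = 17/135 ≈ 0.12593)
B(C) = C + C² (B(C) = C² + C = C + C²)
(l + B(S))² = (17/135 - 10*(1 - 10))² = (17/135 - 10*(-9))² = (17/135 + 90)² = (12167/135)² = 148035889/18225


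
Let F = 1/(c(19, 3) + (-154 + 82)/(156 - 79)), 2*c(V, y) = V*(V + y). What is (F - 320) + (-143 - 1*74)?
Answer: -8603200/16021 ≈ -537.00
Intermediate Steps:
c(V, y) = V*(V + y)/2 (c(V, y) = (V*(V + y))/2 = V*(V + y)/2)
F = 77/16021 (F = 1/((½)*19*(19 + 3) + (-154 + 82)/(156 - 79)) = 1/((½)*19*22 - 72/77) = 1/(209 - 72*1/77) = 1/(209 - 72/77) = 1/(16021/77) = 77/16021 ≈ 0.0048062)
(F - 320) + (-143 - 1*74) = (77/16021 - 320) + (-143 - 1*74) = -5126643/16021 + (-143 - 74) = -5126643/16021 - 217 = -8603200/16021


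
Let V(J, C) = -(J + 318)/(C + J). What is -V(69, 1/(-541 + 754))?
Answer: 82431/14698 ≈ 5.6083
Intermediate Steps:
V(J, C) = -(318 + J)/(C + J)
-V(69, 1/(-541 + 754)) = -(-318 - 1*69)/(1/(-541 + 754) + 69) = -(-318 - 69)/(1/213 + 69) = -(-387)/(1/213 + 69) = -(-387)/14698/213 = -213*(-387)/14698 = -1*(-82431/14698) = 82431/14698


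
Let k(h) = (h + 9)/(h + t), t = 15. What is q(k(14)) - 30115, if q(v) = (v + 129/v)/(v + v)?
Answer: -15876326/529 ≈ -30012.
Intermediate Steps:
k(h) = (9 + h)/(15 + h) (k(h) = (h + 9)/(h + 15) = (9 + h)/(15 + h))
q(v) = (v + 129/v)/(2*v) (q(v) = (v + 129/v)/((2*v)) = (v + 129/v)*(1/(2*v)) = (v + 129/v)/(2*v))
q(k(14)) - 30115 = (129 + ((9 + 14)/(15 + 14))**2)/(2*((9 + 14)/(15 + 14))**2) - 30115 = (129 + (23/29)**2)/(2*(23/29)**2) - 30115 = (1/2)*(841/529)*(129 + 529/841) - 30115 = (1/2)*(841/529)*(109018/841) - 30115 = 54509/529 - 30115 = -15876326/529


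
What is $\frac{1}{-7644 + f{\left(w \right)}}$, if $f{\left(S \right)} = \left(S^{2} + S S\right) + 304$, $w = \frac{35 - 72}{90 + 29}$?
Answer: $- \frac{14161}{103939002} \approx -0.00013624$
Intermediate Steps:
$w = - \frac{37}{119} \approx -0.31092$
$f{\left(S \right)} = 304 + 2 S^{2}$ ($f{\left(S \right)} = \left(S^{2} + S^{2}\right) + 304 = 2 S^{2} + 304 = 304 + 2 S^{2}$)
$\frac{1}{-7644 + f{\left(w \right)}} = \frac{1}{-7644 + \left(304 + 2 \left(- \frac{37}{119}\right)^{2}\right)} = \frac{1}{-7644 + \left(304 + 2 \cdot \frac{1369}{14161}\right)} = \frac{1}{-7644 + \left(304 + \frac{2738}{14161}\right)} = \frac{1}{-7644 + \frac{4307682}{14161}} = \frac{1}{- \frac{103939002}{14161}} = - \frac{14161}{103939002}$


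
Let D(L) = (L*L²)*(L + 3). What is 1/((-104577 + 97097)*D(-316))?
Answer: -1/73876648215040 ≈ -1.3536e-14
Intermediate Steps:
D(L) = L³*(3 + L)
1/((-104577 + 97097)*D(-316)) = 1/((-104577 + 97097)*(((-316)³*(3 - 316)))) = 1/((-7480)*((-31554496*(-313)))) = -1/7480/9876557248 = -1/7480*1/9876557248 = -1/73876648215040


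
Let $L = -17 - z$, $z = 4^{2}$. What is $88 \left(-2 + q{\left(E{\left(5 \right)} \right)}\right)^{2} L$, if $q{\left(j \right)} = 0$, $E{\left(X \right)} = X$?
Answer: $-11616$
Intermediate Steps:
$z = 16$
$L = -33$ ($L = -17 - 16 = -33$)
$88 \left(-2 + q{\left(E{\left(5 \right)} \right)}\right)^{2} L = 88 \left(-2 + 0\right)^{2} \left(-33\right) = 88 \left(-2\right)^{2} \left(-33\right) = 88 \cdot 4 \left(-33\right) = 352 \left(-33\right) = -11616$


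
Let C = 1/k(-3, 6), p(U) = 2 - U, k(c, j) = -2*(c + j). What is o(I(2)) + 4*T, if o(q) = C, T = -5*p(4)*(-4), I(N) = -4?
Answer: -961/6 ≈ -160.17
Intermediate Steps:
k(c, j) = -2*c - 2*j
T = -40 (T = -5*(2 - 1*4)*(-4) = -5*(2 - 4)*(-4) = -5*(-2)*(-4) = 10*(-4) = -40)
C = -1/6 (C = 1/(-2*(-3) - 2*6) = 1/(6 - 12) = 1/(-6) = -1/6 ≈ -0.16667)
o(q) = -1/6
o(I(2)) + 4*T = -1/6 + 4*(-40) = -1/6 - 160 = -961/6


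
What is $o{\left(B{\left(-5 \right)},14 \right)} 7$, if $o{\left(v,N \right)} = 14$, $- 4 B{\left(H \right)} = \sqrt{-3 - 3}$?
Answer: $98$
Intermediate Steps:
$B{\left(H \right)} = - \frac{i \sqrt{6}}{4}$ ($B{\left(H \right)} = - \frac{\sqrt{-3 - 3}}{4} = - \frac{\sqrt{-6}}{4} = - \frac{i \sqrt{6}}{4}$)
$o{\left(B{\left(-5 \right)},14 \right)} 7 = 14 \cdot 7 = 98$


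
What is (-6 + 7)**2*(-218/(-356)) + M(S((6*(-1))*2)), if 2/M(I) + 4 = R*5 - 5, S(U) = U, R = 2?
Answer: 465/178 ≈ 2.6124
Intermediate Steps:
M(I) = 2 (M(I) = 2/(-4 + (2*5 - 5)) = 2/(-4 + (10 - 5)) = 2/(-4 + 5) = 2/1 = 2*1 = 2)
(-6 + 7)**2*(-218/(-356)) + M(S((6*(-1))*2)) = (-6 + 7)**2*(-218/(-356)) + 2 = 1**2*(-218*(-1/356)) + 2 = 1*(109/178) + 2 = 109/178 + 2 = 465/178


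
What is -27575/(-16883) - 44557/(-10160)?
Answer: 1032417831/171531280 ≈ 6.0188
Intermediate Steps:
-27575/(-16883) - 44557/(-10160) = -27575*(-1/16883) - 44557*(-1/10160) = 27575/16883 + 44557/10160 = 1032417831/171531280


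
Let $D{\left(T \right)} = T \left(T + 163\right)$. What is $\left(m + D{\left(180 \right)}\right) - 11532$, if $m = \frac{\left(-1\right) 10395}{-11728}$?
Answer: $\frac{588849819}{11728} \approx 50209.0$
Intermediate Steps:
$D{\left(T \right)} = T \left(163 + T\right)$
$m = \frac{10395}{11728}$ ($m = \left(-10395\right) \left(- \frac{1}{11728}\right) = \frac{10395}{11728} \approx 0.88634$)
$\left(m + D{\left(180 \right)}\right) - 11532 = \left(\frac{10395}{11728} + 180 \left(163 + 180\right)\right) - 11532 = \left(\frac{10395}{11728} + 180 \cdot 343\right) - 11532 = \left(\frac{10395}{11728} + 61740\right) - 11532 = \frac{724097115}{11728} - 11532 = \frac{588849819}{11728}$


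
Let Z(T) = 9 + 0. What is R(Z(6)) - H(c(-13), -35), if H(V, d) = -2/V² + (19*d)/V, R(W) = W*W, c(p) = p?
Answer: 5046/169 ≈ 29.858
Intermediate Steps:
Z(T) = 9
R(W) = W²
H(V, d) = -2/V² + 19*d/V
R(Z(6)) - H(c(-13), -35) = 9² - (-2 + 19*(-13)*(-35))/(-13)² = 81 - (-2 + 8645)/169 = 81 - 8643/169 = 5046/169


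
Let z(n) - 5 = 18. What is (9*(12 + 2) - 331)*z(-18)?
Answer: -4715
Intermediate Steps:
z(n) = 23 (z(n) = 5 + 18 = 23)
(9*(12 + 2) - 331)*z(-18) = (9*(12 + 2) - 331)*23 = (9*14 - 331)*23 = (126 - 331)*23 = -205*23 = -4715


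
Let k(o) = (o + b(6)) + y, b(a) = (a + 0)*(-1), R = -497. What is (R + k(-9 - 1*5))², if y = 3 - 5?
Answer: 269361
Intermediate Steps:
b(a) = -a (b(a) = a*(-1) = -a)
y = -2
k(o) = -8 + o (k(o) = (o - 1*6) - 2 = (o - 6) - 2 = (-6 + o) - 2 = -8 + o)
(R + k(-9 - 1*5))² = (-497 + (-8 + (-9 - 1*5)))² = (-497 + (-8 + (-9 - 5)))² = (-497 + (-8 - 14))² = (-497 - 22)² = (-519)² = 269361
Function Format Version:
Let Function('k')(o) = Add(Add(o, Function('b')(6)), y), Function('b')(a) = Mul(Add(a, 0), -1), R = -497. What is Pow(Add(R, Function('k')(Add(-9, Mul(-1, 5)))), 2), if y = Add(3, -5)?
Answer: 269361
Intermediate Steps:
Function('b')(a) = Mul(-1, a) (Function('b')(a) = Mul(a, -1) = Mul(-1, a))
y = -2
Function('k')(o) = Add(-8, o) (Function('k')(o) = Add(Add(o, Mul(-1, 6)), -2) = Add(Add(o, -6), -2) = Add(Add(-6, o), -2) = Add(-8, o))
Pow(Add(R, Function('k')(Add(-9, Mul(-1, 5)))), 2) = Pow(Add(-497, Add(-8, Add(-9, Mul(-1, 5)))), 2) = Pow(Add(-497, Add(-8, Add(-9, -5))), 2) = Pow(Add(-497, Add(-8, -14)), 2) = Pow(Add(-497, -22), 2) = Pow(-519, 2) = 269361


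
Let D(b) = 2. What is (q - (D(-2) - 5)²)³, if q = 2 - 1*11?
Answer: -5832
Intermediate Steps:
q = -9 (q = 2 - 11 = -9)
(q - (D(-2) - 5)²)³ = (-9 - (2 - 5)²)³ = (-9 - 1*(-3)²)³ = (-9 - 1*9)³ = (-9 - 9)³ = (-18)³ = -5832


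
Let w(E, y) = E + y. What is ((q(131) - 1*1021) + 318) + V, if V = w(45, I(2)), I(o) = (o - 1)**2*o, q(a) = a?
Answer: -525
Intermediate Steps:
I(o) = o*(-1 + o)**2 (I(o) = (-1 + o)**2*o = o*(-1 + o)**2)
V = 47 (V = 45 + 2*(-1 + 2)**2 = 45 + 2*1**2 = 45 + 2*1 = 45 + 2 = 47)
((q(131) - 1*1021) + 318) + V = ((131 - 1*1021) + 318) + 47 = ((131 - 1021) + 318) + 47 = (-890 + 318) + 47 = -572 + 47 = -525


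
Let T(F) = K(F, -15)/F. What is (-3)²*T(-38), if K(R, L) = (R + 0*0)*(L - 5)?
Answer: -180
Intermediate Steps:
K(R, L) = R*(-5 + L) (K(R, L) = (R + 0)*(-5 + L) = R*(-5 + L))
T(F) = -20 (T(F) = (F*(-5 - 15))/F = (F*(-20))/F = (-20*F)/F = -20)
(-3)²*T(-38) = (-3)²*(-20) = 9*(-20) = -180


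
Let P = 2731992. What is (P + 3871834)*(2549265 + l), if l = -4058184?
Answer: -9964638524094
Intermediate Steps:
(P + 3871834)*(2549265 + l) = (2731992 + 3871834)*(2549265 - 4058184) = 6603826*(-1508919) = -9964638524094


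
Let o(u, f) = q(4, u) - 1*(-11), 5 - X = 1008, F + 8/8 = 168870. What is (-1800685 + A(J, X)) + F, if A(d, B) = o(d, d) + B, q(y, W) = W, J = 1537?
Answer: -1631271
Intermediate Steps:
F = 168869 (F = -1 + 168870 = 168869)
X = -1003 (X = 5 - 1*1008 = 5 - 1008 = -1003)
o(u, f) = 11 + u (o(u, f) = u - 1*(-11) = u + 11 = 11 + u)
A(d, B) = 11 + B + d (A(d, B) = (11 + d) + B = 11 + B + d)
(-1800685 + A(J, X)) + F = (-1800685 + (11 - 1003 + 1537)) + 168869 = (-1800685 + 545) + 168869 = -1800140 + 168869 = -1631271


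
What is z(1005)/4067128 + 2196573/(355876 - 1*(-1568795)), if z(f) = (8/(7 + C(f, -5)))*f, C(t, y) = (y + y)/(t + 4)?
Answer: 875351484704386/766806403054237 ≈ 1.1416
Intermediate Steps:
C(t, y) = 2*y/(4 + t) (C(t, y) = (2*y)/(4 + t) = 2*y/(4 + t))
z(f) = 8*f/(7 - 10/(4 + f)) (z(f) = (8/(7 + 2*(-5)/(4 + f)))*f = (8/(7 - 10/(4 + f)))*f = 8*f/(7 - 10/(4 + f)))
z(1005)/4067128 + 2196573/(355876 - 1*(-1568795)) = (8*1005*(4 + 1005)/(18 + 7*1005))/4067128 + 2196573/(355876 - 1*(-1568795)) = (8*1005*1009/(18 + 7035))*(1/4067128) + 2196573/(355876 + 1568795) = (8*1005*1009/7053)*(1/4067128) + 2196573/1924671 = (8*1005*(1/7053)*1009)*(1/4067128) + 2196573*(1/1924671) = (2704120/2351)*(1/4067128) + 732191/641557 = 338015/1195227241 + 732191/641557 = 875351484704386/766806403054237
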